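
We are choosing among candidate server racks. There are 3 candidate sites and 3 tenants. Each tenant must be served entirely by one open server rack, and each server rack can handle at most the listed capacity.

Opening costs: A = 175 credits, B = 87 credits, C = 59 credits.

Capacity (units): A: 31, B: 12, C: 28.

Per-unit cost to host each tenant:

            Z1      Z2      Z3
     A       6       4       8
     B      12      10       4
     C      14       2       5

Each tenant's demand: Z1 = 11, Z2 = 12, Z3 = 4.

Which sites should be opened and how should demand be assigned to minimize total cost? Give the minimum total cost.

Open {C}: Z1→C 14·11=154, Z2→C 2·12=24, Z3→C 5·4=20.
Loads: C carries 27/28. Service 198; fixed 59; total 257.
Next best feasible plan costs 321.

Minimum total cost: 257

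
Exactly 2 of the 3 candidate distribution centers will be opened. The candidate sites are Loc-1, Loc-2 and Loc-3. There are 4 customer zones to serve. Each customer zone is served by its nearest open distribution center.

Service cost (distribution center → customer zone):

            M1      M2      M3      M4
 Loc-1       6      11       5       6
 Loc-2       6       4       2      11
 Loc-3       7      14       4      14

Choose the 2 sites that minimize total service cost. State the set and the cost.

Choose Loc-1 and Loc-2; total service cost 18.

With exactly 2 open, each customer zone uses its cheapest among the chosen.
{Loc-1, Loc-2}: M1→Loc-1 6, M2→Loc-2 4, M3→Loc-2 2, M4→Loc-1 6. Service cost 18.
{Loc-2, Loc-3}: service cost 23
{Loc-1, Loc-3}: service cost 27
Among all 3 size-2 choices, {Loc-1, Loc-2} is lowest.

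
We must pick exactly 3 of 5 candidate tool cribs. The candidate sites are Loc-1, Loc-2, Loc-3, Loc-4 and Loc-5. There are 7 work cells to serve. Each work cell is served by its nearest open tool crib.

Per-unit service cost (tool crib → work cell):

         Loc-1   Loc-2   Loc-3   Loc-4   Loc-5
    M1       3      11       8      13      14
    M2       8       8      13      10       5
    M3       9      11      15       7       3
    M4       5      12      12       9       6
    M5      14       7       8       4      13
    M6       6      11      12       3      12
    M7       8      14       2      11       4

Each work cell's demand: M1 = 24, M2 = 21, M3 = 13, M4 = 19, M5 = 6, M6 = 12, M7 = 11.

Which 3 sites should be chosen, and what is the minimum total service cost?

Choose Loc-1, Loc-4 and Loc-5; total service cost 415.

With exactly 3 open, each work cell uses its cheapest among the chosen.
{Loc-1, Loc-4, Loc-5}: M1→Loc-1 3·24=72, M2→Loc-5 5·21=105, M3→Loc-5 3·13=39, M4→Loc-1 5·19=95, M5→Loc-4 4·6=24, M6→Loc-4 3·12=36, M7→Loc-5 4·11=44. Service cost 415.
{Loc-1, Loc-3, Loc-5}: service cost 453
{Loc-1, Loc-2, Loc-5}: service cost 469
Among all 10 size-3 choices, {Loc-1, Loc-4, Loc-5} is lowest.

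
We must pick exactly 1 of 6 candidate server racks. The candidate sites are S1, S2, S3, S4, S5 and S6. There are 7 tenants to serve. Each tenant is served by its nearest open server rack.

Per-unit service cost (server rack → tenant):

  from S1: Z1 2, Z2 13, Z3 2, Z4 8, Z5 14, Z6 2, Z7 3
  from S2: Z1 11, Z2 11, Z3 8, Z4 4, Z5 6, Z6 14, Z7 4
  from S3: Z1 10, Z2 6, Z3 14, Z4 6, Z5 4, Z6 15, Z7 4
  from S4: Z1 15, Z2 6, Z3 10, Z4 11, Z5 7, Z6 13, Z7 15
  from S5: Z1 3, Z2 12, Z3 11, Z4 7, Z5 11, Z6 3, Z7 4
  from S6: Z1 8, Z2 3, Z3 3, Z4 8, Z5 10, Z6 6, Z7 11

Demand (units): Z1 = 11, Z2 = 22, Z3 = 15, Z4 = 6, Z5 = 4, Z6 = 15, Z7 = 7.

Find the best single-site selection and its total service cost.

Choose S6 only; total service cost 454.

With exactly 1 open, each tenant uses its cheapest among the chosen.
{S6}: Z1→S6 8·11=88, Z2→S6 3·22=66, Z3→S6 3·15=45, Z4→S6 8·6=48, Z5→S6 10·4=40, Z6→S6 6·15=90, Z7→S6 11·7=77. Service cost 454.
{S1}: service cost 493
{S5}: service cost 621
Among all 6 size-1 choices, {S6} is lowest.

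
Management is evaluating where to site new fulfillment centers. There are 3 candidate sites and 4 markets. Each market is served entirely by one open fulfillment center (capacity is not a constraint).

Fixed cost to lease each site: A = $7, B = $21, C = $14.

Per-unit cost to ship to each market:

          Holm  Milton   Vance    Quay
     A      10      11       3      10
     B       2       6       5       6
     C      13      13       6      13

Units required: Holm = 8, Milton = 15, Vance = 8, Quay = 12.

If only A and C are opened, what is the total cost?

Each market is assigned to its cheapest site among the open ones.
{A, C}: Holm→A 10·8=80, Milton→A 11·15=165, Vance→A 3·8=24, Quay→A 10·12=120. Service 389; fixed 21; total 410.

Total cost: 410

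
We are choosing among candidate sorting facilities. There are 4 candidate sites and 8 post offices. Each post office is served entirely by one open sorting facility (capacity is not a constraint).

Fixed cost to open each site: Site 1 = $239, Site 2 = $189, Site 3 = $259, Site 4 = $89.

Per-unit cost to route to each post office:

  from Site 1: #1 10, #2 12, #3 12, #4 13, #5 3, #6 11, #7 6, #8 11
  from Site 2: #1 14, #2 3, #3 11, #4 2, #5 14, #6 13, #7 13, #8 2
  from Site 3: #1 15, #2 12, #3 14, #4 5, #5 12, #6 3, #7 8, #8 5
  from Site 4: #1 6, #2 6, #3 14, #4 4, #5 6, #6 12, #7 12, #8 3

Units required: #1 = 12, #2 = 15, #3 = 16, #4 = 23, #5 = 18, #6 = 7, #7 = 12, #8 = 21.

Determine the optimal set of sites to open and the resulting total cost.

Open Site 4 only; minimum total cost 966.

For any fixed open set, each post office goes to its cheapest open site; total = fixed + service.
{Site 4}: #1→Site 4 6·12=72, #2→Site 4 6·15=90, #3→Site 4 14·16=224, #4→Site 4 4·23=92, #5→Site 4 6·18=108, #6→Site 4 12·7=84, #7→Site 4 12·12=144, #8→Site 4 3·21=63. Service 877; fixed 89; total 966.
{Site 2, Site 4}: service 717 + fixed 278 = 995
{Site 1, Site 4}: service 712 + fixed 328 = 1040
{Site 1, Site 2, Site 3, Site 4}: service 528 + fixed 776 = 1304
No other subset beats 966.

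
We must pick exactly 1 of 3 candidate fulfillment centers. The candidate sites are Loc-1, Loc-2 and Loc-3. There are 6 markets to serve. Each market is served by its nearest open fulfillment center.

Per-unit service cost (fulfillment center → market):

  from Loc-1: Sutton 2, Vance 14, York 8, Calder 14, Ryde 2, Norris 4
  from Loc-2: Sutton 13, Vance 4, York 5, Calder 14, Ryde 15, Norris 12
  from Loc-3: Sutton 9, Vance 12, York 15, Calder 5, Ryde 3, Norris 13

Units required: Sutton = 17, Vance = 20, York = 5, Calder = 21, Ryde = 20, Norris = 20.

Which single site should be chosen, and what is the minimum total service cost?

With exactly 1 open, each market uses its cheapest among the chosen.
{Loc-1}: Sutton→Loc-1 2·17=34, Vance→Loc-1 14·20=280, York→Loc-1 8·5=40, Calder→Loc-1 14·21=294, Ryde→Loc-1 2·20=40, Norris→Loc-1 4·20=80. Service cost 768.
{Loc-3}: service cost 893
{Loc-2}: service cost 1160
Among all 3 size-1 choices, {Loc-1} is lowest.

Choose Loc-1 only; total service cost 768.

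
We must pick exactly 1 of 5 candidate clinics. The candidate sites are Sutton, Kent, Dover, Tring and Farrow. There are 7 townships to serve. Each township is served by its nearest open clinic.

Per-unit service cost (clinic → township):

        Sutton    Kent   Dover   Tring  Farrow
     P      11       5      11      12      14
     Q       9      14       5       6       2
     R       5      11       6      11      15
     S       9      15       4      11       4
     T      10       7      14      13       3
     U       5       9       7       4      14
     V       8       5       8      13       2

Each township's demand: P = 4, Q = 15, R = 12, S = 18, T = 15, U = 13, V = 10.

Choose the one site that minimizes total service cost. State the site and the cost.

Choose Farrow only; total service cost 585.

With exactly 1 open, each township uses its cheapest among the chosen.
{Farrow}: P→Farrow 14·4=56, Q→Farrow 2·15=30, R→Farrow 15·12=180, S→Farrow 4·18=72, T→Farrow 3·15=45, U→Farrow 14·13=182, V→Farrow 2·10=20. Service cost 585.
{Dover}: service cost 644
{Sutton}: service cost 696
Among all 5 size-1 choices, {Farrow} is lowest.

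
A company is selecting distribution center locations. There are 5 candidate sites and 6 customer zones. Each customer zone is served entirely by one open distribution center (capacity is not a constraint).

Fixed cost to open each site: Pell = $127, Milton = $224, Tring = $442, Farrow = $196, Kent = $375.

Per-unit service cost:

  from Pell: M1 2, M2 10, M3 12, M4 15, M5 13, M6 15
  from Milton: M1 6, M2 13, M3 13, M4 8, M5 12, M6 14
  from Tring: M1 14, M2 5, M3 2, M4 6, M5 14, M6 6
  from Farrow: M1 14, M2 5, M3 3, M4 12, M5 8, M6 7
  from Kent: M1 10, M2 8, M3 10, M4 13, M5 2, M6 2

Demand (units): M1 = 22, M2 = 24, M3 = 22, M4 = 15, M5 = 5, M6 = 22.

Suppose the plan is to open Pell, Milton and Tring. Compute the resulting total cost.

Total cost: 1283

Each customer zone is assigned to its cheapest site among the open ones.
{Pell, Milton, Tring}: M1→Pell 2·22=44, M2→Tring 5·24=120, M3→Tring 2·22=44, M4→Tring 6·15=90, M5→Milton 12·5=60, M6→Tring 6·22=132. Service 490; fixed 793; total 1283.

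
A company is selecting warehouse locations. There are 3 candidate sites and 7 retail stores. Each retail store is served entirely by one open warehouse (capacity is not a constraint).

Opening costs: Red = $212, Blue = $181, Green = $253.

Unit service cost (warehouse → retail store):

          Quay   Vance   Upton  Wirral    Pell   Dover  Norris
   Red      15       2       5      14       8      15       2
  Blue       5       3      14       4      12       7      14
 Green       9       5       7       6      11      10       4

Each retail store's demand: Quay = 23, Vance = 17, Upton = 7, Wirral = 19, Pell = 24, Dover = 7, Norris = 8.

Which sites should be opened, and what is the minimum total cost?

For any fixed open set, each retail store goes to its cheapest open site; total = fixed + service.
{Red, Blue}: Quay→Blue 5·23=115, Vance→Red 2·17=34, Upton→Red 5·7=35, Wirral→Blue 4·19=76, Pell→Red 8·24=192, Dover→Blue 7·7=49, Norris→Red 2·8=16. Service 517; fixed 393; total 910.
{Blue}: Quay→Blue 5·23=115, Vance→Blue 3·17=51, Upton→Blue 14·7=98, Wirral→Blue 4·19=76, Pell→Blue 12·24=288, Dover→Blue 7·7=49, Norris→Blue 14·8=112. Service 789; fixed 181; total 970.
{Blue, Green}: Quay→Blue 5·23=115, Vance→Blue 3·17=51, Upton→Green 7·7=49, Wirral→Blue 4·19=76, Pell→Green 11·24=264, Dover→Blue 7·7=49, Norris→Green 4·8=32. Service 636; fixed 434; total 1070.
{Red, Blue, Green}: Quay→Blue 5·23=115, Vance→Red 2·17=34, Upton→Red 5·7=35, Wirral→Blue 4·19=76, Pell→Red 8·24=192, Dover→Blue 7·7=49, Norris→Red 2·8=16. Service 517; fixed 646; total 1163.
No other subset beats 910.

Open Red and Blue; minimum total cost 910.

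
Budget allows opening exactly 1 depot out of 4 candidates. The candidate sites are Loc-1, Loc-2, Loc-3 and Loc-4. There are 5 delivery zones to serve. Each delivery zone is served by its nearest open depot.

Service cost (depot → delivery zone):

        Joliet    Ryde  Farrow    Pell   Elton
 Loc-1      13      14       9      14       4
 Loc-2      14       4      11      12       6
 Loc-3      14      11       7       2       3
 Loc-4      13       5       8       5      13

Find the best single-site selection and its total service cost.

With exactly 1 open, each delivery zone uses its cheapest among the chosen.
{Loc-3}: Joliet→Loc-3 14, Ryde→Loc-3 11, Farrow→Loc-3 7, Pell→Loc-3 2, Elton→Loc-3 3. Service cost 37.
{Loc-4}: service cost 44
{Loc-2}: service cost 47
Among all 4 size-1 choices, {Loc-3} is lowest.

Choose Loc-3 only; total service cost 37.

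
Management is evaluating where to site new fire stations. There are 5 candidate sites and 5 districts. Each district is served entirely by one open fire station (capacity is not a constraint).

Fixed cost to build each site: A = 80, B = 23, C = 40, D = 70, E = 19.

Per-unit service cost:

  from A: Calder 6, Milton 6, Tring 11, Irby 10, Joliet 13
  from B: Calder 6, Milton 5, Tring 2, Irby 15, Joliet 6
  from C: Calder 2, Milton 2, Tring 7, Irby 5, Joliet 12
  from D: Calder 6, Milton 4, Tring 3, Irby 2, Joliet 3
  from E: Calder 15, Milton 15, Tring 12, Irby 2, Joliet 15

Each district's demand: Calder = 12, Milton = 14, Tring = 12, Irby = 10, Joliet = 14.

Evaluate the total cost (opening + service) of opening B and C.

Each district is assigned to its cheapest site among the open ones.
{B, C}: Calder→C 2·12=24, Milton→C 2·14=28, Tring→B 2·12=24, Irby→C 5·10=50, Joliet→B 6·14=84. Service 210; fixed 63; total 273.

Total cost: 273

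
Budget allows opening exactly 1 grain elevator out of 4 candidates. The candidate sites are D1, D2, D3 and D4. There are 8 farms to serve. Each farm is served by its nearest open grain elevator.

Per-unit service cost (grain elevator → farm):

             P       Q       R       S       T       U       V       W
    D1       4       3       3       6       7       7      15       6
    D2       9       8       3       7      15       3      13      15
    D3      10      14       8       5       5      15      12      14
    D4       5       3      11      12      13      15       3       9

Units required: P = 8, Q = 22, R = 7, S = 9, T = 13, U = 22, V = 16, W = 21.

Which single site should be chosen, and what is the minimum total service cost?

Choose D1 only; total service cost 784.

With exactly 1 open, each farm uses its cheapest among the chosen.
{D1}: P→D1 4·8=32, Q→D1 3·22=66, R→D1 3·7=21, S→D1 6·9=54, T→D1 7·13=91, U→D1 7·22=154, V→D1 15·16=240, W→D1 6·21=126. Service cost 784.
{D4}: service cost 1027
{D2}: service cost 1116
Among all 4 size-1 choices, {D1} is lowest.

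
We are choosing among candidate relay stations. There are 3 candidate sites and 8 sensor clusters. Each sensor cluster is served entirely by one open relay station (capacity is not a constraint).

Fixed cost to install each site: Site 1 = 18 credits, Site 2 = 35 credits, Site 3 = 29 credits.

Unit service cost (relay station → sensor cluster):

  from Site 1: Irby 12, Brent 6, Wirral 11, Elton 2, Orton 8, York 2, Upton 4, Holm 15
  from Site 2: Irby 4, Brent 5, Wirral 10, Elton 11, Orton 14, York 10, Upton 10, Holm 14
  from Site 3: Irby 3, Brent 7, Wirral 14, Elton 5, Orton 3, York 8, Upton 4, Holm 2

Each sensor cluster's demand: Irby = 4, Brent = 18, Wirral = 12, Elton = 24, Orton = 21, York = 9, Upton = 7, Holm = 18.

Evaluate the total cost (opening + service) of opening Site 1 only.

Each sensor cluster is assigned to its cheapest site among the open ones.
{Site 1}: Irby→Site 1 12·4=48, Brent→Site 1 6·18=108, Wirral→Site 1 11·12=132, Elton→Site 1 2·24=48, Orton→Site 1 8·21=168, York→Site 1 2·9=18, Upton→Site 1 4·7=28, Holm→Site 1 15·18=270. Service 820; fixed 18; total 838.

Total cost: 838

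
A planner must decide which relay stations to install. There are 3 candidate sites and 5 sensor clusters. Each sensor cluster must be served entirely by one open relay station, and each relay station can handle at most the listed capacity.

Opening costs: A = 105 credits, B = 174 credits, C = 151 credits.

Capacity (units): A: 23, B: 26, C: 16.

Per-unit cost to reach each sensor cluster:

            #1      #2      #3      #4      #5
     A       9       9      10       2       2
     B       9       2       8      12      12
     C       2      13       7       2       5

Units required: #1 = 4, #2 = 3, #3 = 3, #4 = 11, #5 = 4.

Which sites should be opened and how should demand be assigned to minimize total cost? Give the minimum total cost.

Minimum total cost: 342

Open {A, C}: #1→C 2·4=8, #2→A 9·3=27, #3→C 7·3=21, #4→A 2·11=22, #5→A 2·4=8.
Loads: A carries 18/23, C carries 7/16. Service 86; fixed 256; total 342.
Next best feasible plan costs 351.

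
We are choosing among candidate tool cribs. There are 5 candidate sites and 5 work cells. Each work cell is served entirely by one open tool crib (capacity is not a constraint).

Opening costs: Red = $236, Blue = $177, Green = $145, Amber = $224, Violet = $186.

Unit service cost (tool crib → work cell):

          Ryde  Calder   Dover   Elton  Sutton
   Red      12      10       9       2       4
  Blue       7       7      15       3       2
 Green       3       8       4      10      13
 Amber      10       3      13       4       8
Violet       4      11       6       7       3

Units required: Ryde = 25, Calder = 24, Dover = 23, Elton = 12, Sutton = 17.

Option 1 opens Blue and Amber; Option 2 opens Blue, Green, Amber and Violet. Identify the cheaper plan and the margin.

Option 1: {Blue, Amber}: Ryde→Blue 7·25=175, Calder→Amber 3·24=72, Dover→Amber 13·23=299, Elton→Blue 3·12=36, Sutton→Blue 2·17=34. Service 616; fixed 401; total 1017.
Option 2: {Blue, Green, Amber, Violet}: Ryde→Green 3·25=75, Calder→Amber 3·24=72, Dover→Green 4·23=92, Elton→Blue 3·12=36, Sutton→Blue 2·17=34. Service 309; fixed 732; total 1041.
Difference: |1017 − 1041| = 24.

Option 1 is cheaper by 24.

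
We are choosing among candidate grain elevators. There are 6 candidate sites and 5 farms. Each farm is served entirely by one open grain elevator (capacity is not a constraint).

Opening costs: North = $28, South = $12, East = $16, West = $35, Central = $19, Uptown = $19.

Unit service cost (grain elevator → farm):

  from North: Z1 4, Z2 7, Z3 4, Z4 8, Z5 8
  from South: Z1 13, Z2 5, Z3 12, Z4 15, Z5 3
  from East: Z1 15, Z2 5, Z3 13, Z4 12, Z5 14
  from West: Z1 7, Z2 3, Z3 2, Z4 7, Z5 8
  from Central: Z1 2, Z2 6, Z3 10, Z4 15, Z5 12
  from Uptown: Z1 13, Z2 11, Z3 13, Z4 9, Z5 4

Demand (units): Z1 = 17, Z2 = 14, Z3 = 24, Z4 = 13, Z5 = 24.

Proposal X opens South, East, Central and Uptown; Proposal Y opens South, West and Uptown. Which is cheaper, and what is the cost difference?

Proposal Y is cheaper by 161.

Proposal X: {South, East, Central, Uptown}: Z1→Central 2·17=34, Z2→South 5·14=70, Z3→Central 10·24=240, Z4→Uptown 9·13=117, Z5→South 3·24=72. Service 533; fixed 66; total 599.
Proposal Y: {South, West, Uptown}: Z1→West 7·17=119, Z2→West 3·14=42, Z3→West 2·24=48, Z4→West 7·13=91, Z5→South 3·24=72. Service 372; fixed 66; total 438.
Difference: |599 − 438| = 161.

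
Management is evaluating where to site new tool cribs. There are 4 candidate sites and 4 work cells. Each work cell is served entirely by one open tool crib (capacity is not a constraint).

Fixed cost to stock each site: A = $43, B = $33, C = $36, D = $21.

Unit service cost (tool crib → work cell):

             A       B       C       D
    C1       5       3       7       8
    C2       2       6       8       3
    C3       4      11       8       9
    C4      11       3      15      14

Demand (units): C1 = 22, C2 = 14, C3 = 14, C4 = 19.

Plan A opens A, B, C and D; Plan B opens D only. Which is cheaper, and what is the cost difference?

Plan A is cheaper by 291.

Plan A: {A, B, C, D}: C1→B 3·22=66, C2→A 2·14=28, C3→A 4·14=56, C4→B 3·19=57. Service 207; fixed 133; total 340.
Plan B: {D}: C1→D 8·22=176, C2→D 3·14=42, C3→D 9·14=126, C4→D 14·19=266. Service 610; fixed 21; total 631.
Difference: |340 − 631| = 291.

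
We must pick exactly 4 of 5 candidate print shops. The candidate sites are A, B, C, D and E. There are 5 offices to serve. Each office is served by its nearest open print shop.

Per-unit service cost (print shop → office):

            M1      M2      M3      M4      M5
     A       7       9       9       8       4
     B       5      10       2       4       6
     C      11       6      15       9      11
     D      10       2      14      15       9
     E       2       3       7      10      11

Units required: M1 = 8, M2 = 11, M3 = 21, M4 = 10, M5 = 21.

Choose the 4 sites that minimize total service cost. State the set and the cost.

Choose A, B, D and E; total service cost 204.

With exactly 4 open, each office uses its cheapest among the chosen.
{A, B, D, E}: M1→E 2·8=16, M2→D 2·11=22, M3→B 2·21=42, M4→B 4·10=40, M5→A 4·21=84. Service cost 204.
{A, B, C, E}: service cost 215
{A, B, C, D}: service cost 228
Among all 5 size-4 choices, {A, B, D, E} is lowest.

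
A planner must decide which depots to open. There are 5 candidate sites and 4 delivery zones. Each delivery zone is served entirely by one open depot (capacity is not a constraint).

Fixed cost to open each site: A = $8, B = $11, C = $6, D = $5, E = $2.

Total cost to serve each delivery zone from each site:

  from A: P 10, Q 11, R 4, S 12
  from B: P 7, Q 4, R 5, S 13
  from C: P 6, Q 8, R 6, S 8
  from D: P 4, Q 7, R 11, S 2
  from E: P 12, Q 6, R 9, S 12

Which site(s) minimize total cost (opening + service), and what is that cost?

For any fixed open set, each delivery zone goes to its cheapest open site; total = fixed + service.
{D, E}: P→D 4, Q→E 6, R→E 9, S→D 2. Service 21; fixed 7; total 28.
{D}: P→D 4, Q→D 7, R→D 11, S→D 2. Service 24; fixed 5; total 29.
{A, D}: service 17 + fixed 13 = 30
{A, B, C, D, E}: P→D 4, Q→B 4, R→A 4, S→D 2. Service 14; fixed 32; total 46.
No other subset beats 28.

Open D and E; minimum total cost 28.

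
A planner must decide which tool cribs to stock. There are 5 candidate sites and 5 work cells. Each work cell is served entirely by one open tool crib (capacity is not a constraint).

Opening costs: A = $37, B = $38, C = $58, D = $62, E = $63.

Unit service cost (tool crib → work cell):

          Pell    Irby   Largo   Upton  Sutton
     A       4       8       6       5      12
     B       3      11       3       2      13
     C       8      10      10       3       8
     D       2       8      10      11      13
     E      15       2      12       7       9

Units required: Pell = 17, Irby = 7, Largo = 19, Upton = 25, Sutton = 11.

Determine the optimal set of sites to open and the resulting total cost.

For any fixed open set, each work cell goes to its cheapest open site; total = fixed + service.
{B, E}: Pell→B 3·17=51, Irby→E 2·7=14, Largo→B 3·19=57, Upton→B 2·25=50, Sutton→E 9·11=99. Service 271; fixed 101; total 372.
{A, B, E}: service 271 + fixed 138 = 409
{B, C}: service 316 + fixed 96 = 412
{A, B, C, D, E}: service 243 + fixed 258 = 501
No other subset beats 372.

Open B and E; minimum total cost 372.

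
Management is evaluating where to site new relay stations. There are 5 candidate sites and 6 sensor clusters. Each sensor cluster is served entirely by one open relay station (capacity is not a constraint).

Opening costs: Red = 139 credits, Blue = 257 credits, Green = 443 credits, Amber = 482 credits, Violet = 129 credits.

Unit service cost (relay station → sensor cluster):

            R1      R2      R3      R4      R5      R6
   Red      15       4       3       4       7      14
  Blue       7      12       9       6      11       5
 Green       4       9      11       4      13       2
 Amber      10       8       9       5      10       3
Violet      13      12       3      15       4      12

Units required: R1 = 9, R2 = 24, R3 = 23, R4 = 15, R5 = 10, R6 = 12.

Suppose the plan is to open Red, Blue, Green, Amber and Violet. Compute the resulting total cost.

Total cost: 1775

Each sensor cluster is assigned to its cheapest site among the open ones.
{Red, Blue, Green, Amber, Violet}: R1→Green 4·9=36, R2→Red 4·24=96, R3→Red 3·23=69, R4→Red 4·15=60, R5→Violet 4·10=40, R6→Green 2·12=24. Service 325; fixed 1450; total 1775.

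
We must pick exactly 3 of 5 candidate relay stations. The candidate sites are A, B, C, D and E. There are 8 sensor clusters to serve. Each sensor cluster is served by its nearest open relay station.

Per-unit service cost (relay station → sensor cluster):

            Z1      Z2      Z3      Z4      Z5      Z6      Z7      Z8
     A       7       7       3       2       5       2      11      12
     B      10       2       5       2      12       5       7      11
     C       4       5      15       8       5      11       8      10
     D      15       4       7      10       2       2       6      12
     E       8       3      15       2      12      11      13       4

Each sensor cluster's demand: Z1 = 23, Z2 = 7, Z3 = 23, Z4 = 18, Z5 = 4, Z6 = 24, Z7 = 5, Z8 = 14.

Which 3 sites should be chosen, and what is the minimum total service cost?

With exactly 3 open, each sensor cluster uses its cheapest among the chosen.
{A, C, E}: Z1→C 4·23=92, Z2→E 3·7=21, Z3→A 3·23=69, Z4→A 2·18=36, Z5→A 5·4=20, Z6→A 2·24=48, Z7→C 8·5=40, Z8→E 4·14=56. Service cost 382.
{A, D, E}: service cost 429
{A, B, E}: service cost 439
Among all 10 size-3 choices, {A, C, E} is lowest.

Choose A, C and E; total service cost 382.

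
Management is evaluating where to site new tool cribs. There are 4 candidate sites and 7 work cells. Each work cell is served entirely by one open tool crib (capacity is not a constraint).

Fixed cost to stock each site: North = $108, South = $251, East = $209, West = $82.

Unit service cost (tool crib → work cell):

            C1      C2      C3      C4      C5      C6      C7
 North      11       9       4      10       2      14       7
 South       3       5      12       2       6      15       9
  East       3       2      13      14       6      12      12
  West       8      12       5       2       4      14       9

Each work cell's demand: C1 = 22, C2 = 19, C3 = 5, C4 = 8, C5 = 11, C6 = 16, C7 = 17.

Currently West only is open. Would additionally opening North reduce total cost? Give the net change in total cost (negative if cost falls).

Yes — net change −10 (cost falls by 10).

Current service cost with {West}: 866.
Adding North: each work cell re-picks its cheapest; new service cost 748, saving 118.
Extra fixed cost: 108. Net change = 108 − 118 = -10.
(Totals: 948 → 938.)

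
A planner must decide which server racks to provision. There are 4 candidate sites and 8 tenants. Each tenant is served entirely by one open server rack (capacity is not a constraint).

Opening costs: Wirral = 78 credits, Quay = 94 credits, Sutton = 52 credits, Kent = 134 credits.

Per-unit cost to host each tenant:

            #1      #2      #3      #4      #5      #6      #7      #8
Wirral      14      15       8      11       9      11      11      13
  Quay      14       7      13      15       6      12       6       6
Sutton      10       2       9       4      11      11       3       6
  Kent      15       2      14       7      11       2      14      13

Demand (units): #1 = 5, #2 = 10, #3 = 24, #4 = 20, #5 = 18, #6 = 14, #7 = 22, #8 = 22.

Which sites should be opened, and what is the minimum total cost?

Open Sutton only; minimum total cost 968.

For any fixed open set, each tenant goes to its cheapest open site; total = fixed + service.
{Sutton}: #1→Sutton 10·5=50, #2→Sutton 2·10=20, #3→Sutton 9·24=216, #4→Sutton 4·20=80, #5→Sutton 11·18=198, #6→Sutton 11·14=154, #7→Sutton 3·22=66, #8→Sutton 6·22=132. Service 916; fixed 52; total 968.
{Quay, Sutton}: #1→Sutton 10·5=50, #2→Sutton 2·10=20, #3→Sutton 9·24=216, #4→Sutton 4·20=80, #5→Quay 6·18=108, #6→Sutton 11·14=154, #7→Sutton 3·22=66, #8→Quay 6·22=132. Service 826; fixed 146; total 972.
{Sutton, Kent}: service 790 + fixed 186 = 976
{Wirral, Quay, Sutton, Kent}: service 676 + fixed 358 = 1034
No other subset beats 968.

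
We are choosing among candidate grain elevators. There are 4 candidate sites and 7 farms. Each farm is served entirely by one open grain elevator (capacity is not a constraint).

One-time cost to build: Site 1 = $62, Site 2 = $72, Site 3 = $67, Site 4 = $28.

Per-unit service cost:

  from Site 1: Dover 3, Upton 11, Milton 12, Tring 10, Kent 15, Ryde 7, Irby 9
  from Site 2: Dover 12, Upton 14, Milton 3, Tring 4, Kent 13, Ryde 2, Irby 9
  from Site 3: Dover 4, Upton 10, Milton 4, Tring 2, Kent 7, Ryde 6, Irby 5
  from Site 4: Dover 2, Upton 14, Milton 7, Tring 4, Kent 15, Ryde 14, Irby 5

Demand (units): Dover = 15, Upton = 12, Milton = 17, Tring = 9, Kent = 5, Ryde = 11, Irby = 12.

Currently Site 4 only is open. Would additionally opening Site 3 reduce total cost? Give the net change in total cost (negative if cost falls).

Current service cost with {Site 4}: 642.
Adding Site 3: each farm re-picks its cheapest; new service cost 397, saving 245.
Extra fixed cost: 67. Net change = 67 − 245 = -178.
(Totals: 670 → 492.)

Yes — net change −178 (cost falls by 178).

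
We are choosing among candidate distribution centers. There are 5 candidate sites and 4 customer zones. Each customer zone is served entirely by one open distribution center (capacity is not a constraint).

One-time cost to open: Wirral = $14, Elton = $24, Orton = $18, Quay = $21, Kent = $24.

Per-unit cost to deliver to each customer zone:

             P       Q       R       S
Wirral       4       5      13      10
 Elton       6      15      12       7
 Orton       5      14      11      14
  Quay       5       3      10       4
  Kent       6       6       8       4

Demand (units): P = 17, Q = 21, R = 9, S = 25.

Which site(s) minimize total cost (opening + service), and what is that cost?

For any fixed open set, each customer zone goes to its cheapest open site; total = fixed + service.
{Wirral, Quay}: P→Wirral 4·17=68, Q→Quay 3·21=63, R→Quay 10·9=90, S→Quay 4·25=100. Service 321; fixed 35; total 356.
{Quay}: service 338 + fixed 21 = 359
{Wirral, Quay, Kent}: service 303 + fixed 59 = 362
{Wirral, Elton, Orton, Quay, Kent}: service 303 + fixed 101 = 404
No other subset beats 356.

Open Wirral and Quay; minimum total cost 356.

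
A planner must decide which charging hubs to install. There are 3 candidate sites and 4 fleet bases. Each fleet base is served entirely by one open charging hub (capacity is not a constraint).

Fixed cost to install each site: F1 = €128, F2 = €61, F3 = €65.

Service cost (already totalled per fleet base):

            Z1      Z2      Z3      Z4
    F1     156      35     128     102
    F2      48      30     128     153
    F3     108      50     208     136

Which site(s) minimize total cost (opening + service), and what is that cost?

Open F2 only; minimum total cost 420.

For any fixed open set, each fleet base goes to its cheapest open site; total = fixed + service.
{F2}: Z1→F2 48, Z2→F2 30, Z3→F2 128, Z4→F2 153. Service 359; fixed 61; total 420.
{F2, F3}: service 342 + fixed 126 = 468
{F1, F2}: service 308 + fixed 189 = 497
{F1, F2, F3}: service 308 + fixed 254 = 562
(All 7 nonempty subsets were checked; F2 only is lowest.)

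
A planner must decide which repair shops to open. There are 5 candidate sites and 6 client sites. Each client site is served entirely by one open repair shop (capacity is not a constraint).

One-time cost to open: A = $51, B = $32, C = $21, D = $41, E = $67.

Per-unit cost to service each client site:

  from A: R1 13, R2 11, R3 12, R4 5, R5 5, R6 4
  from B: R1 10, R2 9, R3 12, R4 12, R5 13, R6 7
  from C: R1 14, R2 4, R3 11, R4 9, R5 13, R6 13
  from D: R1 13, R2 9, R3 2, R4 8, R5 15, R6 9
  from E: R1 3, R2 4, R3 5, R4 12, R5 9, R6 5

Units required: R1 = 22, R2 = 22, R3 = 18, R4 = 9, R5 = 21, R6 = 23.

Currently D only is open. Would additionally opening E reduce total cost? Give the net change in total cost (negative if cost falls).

Yes — net change −481 (cost falls by 481).

Current service cost with {D}: 1114.
Adding E: each client site re-picks its cheapest; new service cost 566, saving 548.
Extra fixed cost: 67. Net change = 67 − 548 = -481.
(Totals: 1155 → 674.)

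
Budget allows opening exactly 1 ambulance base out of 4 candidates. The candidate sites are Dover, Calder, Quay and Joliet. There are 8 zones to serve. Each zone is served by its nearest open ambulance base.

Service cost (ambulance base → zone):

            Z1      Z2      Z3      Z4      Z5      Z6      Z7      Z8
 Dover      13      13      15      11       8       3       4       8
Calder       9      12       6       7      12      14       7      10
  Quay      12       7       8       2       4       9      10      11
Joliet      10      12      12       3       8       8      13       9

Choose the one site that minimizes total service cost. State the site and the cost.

With exactly 1 open, each zone uses its cheapest among the chosen.
{Quay}: Z1→Quay 12, Z2→Quay 7, Z3→Quay 8, Z4→Quay 2, Z5→Quay 4, Z6→Quay 9, Z7→Quay 10, Z8→Quay 11. Service cost 63.
{Dover}: service cost 75
{Joliet}: service cost 75
Among all 4 size-1 choices, {Quay} is lowest.

Choose Quay only; total service cost 63.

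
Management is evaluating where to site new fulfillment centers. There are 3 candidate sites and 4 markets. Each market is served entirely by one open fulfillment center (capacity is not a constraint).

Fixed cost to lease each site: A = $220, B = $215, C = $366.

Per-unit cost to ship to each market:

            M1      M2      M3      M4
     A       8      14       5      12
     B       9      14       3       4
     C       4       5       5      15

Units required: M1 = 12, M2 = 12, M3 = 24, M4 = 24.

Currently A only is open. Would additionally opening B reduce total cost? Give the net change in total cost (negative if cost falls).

Yes — net change −25 (cost falls by 25).

Current service cost with {A}: 672.
Adding B: each market re-picks its cheapest; new service cost 432, saving 240.
Extra fixed cost: 215. Net change = 215 − 240 = -25.
(Totals: 892 → 867.)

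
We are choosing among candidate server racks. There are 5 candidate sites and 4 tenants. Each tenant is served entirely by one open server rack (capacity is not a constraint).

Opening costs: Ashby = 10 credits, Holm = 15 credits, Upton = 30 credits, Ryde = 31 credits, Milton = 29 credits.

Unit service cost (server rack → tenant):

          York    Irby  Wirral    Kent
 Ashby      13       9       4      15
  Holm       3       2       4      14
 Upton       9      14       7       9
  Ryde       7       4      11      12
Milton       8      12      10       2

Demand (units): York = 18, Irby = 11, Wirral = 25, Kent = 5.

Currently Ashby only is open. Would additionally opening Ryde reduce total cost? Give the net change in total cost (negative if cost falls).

Yes — net change −147 (cost falls by 147).

Current service cost with {Ashby}: 508.
Adding Ryde: each tenant re-picks its cheapest; new service cost 330, saving 178.
Extra fixed cost: 31. Net change = 31 − 178 = -147.
(Totals: 518 → 371.)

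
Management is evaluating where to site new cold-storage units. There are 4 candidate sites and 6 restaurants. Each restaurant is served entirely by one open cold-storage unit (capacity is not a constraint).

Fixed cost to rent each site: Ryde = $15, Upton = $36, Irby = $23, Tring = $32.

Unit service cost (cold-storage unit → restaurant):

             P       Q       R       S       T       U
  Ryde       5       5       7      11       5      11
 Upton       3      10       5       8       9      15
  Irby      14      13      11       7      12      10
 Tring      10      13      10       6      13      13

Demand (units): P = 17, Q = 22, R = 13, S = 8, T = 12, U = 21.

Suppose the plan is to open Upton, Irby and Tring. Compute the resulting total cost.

Each restaurant is assigned to its cheapest site among the open ones.
{Upton, Irby, Tring}: P→Upton 3·17=51, Q→Upton 10·22=220, R→Upton 5·13=65, S→Tring 6·8=48, T→Upton 9·12=108, U→Irby 10·21=210. Service 702; fixed 91; total 793.

Total cost: 793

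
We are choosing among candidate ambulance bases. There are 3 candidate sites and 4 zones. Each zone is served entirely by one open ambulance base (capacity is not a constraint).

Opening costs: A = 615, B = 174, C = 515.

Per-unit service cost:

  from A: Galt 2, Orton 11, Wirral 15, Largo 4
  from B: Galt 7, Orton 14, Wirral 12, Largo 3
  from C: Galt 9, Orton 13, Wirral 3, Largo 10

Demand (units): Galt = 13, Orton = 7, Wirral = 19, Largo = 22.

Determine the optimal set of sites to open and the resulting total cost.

For any fixed open set, each zone goes to its cheapest open site; total = fixed + service.
{B}: Galt→B 7·13=91, Orton→B 14·7=98, Wirral→B 12·19=228, Largo→B 3·22=66. Service 483; fixed 174; total 657.
{B, C}: service 305 + fixed 689 = 994
{C}: service 485 + fixed 515 = 1000
{A, B, C}: service 226 + fixed 1304 = 1530
No other subset beats 657.

Open B only; minimum total cost 657.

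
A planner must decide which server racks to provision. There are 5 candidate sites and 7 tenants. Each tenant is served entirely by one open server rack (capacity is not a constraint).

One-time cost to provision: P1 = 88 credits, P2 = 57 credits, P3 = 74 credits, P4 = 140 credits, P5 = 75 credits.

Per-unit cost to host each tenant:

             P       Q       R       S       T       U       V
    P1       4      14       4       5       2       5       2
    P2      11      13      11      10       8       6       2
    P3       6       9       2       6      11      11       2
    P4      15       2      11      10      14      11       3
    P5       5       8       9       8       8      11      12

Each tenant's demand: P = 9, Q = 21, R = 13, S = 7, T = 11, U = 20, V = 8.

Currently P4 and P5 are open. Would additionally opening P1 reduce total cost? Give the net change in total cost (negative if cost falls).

Yes — net change −201 (cost falls by 201).

Current service cost with {P4, P5}: 592.
Adding P1: each tenant re-picks its cheapest; new service cost 303, saving 289.
Extra fixed cost: 88. Net change = 88 − 289 = -201.
(Totals: 807 → 606.)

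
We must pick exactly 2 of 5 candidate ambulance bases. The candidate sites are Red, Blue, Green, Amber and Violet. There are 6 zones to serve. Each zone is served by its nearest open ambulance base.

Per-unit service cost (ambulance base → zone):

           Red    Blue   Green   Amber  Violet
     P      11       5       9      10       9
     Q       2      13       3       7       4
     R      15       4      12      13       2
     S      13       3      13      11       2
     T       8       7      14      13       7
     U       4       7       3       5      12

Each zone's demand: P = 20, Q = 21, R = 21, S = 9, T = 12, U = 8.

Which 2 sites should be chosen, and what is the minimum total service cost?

With exactly 2 open, each zone uses its cheapest among the chosen.
{Red, Blue}: P→Blue 5·20=100, Q→Red 2·21=42, R→Blue 4·21=84, S→Blue 3·9=27, T→Blue 7·12=84, U→Red 4·8=32. Service cost 369.
{Blue, Green}: service cost 382
{Blue, Violet}: service cost 384
Among all 10 size-2 choices, {Red, Blue} is lowest.

Choose Red and Blue; total service cost 369.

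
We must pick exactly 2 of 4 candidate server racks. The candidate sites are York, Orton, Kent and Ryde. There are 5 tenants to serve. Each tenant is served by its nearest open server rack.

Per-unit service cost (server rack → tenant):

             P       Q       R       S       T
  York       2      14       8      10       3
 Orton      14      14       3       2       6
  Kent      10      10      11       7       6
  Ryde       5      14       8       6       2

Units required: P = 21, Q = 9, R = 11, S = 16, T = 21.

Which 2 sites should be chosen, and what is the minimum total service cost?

With exactly 2 open, each tenant uses its cheapest among the chosen.
{York, Orton}: P→York 2·21=42, Q→York 14·9=126, R→Orton 3·11=33, S→Orton 2·16=32, T→York 3·21=63. Service cost 296.
{Orton, Ryde}: service cost 338
{York, Ryde}: service cost 394
Among all 6 size-2 choices, {York, Orton} is lowest.

Choose York and Orton; total service cost 296.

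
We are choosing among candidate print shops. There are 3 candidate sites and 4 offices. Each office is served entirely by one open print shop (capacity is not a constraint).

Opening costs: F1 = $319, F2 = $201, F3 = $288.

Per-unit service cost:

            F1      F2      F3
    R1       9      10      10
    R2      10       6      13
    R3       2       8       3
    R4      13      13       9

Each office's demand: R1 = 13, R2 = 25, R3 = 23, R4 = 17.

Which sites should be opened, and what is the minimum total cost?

For any fixed open set, each office goes to its cheapest open site; total = fixed + service.
{F2}: R1→F2 10·13=130, R2→F2 6·25=150, R3→F2 8·23=184, R4→F2 13·17=221. Service 685; fixed 201; total 886.
{F1}: R1→F1 9·13=117, R2→F1 10·25=250, R3→F1 2·23=46, R4→F1 13·17=221. Service 634; fixed 319; total 953.
{F3}: R1→F3 10·13=130, R2→F3 13·25=325, R3→F3 3·23=69, R4→F3 9·17=153. Service 677; fixed 288; total 965.
{F1, F2, F3}: service 466 + fixed 808 = 1274
(All 7 nonempty subsets were checked; F2 only is lowest.)

Open F2 only; minimum total cost 886.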